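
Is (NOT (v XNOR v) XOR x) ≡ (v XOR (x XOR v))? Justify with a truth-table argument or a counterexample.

Yes, they are equivalent — the two output columns agree on all 4 assignments:
x | v | Expression 1 | Expression 2
-----------------------------------
0 | 0 | 0 | 0
0 | 1 | 0 | 0
1 | 0 | 1 | 1
1 | 1 | 1 | 1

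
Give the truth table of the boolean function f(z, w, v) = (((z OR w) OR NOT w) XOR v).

z | w | v | Output
------------------
0 | 0 | 0 | 1
0 | 0 | 1 | 0
0 | 1 | 0 | 1
0 | 1 | 1 | 0
1 | 0 | 0 | 1
1 | 0 | 1 | 0
1 | 1 | 0 | 1
1 | 1 | 1 | 0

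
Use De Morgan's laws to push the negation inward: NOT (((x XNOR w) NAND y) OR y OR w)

NOT ((x XNOR w) NAND y) AND NOT y AND NOT w
De Morgan's: NOT(OR of terms) = AND of negations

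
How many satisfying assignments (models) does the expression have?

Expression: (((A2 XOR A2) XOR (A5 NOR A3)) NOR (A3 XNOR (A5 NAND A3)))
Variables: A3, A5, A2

Satisfying assignments: (0,1,0), (0,1,1), (1,1,0), (1,1,1)
Count: 4 out of 8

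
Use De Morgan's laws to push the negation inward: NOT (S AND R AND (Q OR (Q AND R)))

NOT S OR NOT R OR NOT (Q OR (Q AND R))
De Morgan's: NOT(AND of terms) = OR of negations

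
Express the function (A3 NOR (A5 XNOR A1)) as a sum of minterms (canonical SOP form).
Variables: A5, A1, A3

Σm(2, 4) = (NOT A5 AND A1 AND NOT A3) OR (A5 AND NOT A1 AND NOT A3)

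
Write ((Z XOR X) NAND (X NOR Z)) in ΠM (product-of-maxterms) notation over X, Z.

ΠM() = TRUE (no maxterms)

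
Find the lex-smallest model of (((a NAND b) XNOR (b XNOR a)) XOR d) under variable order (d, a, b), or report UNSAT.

d=0, a=0, b=0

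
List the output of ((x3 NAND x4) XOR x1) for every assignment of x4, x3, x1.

x4 | x3 | x1 | Output
---------------------
0 | 0 | 0 | 1
0 | 0 | 1 | 0
0 | 1 | 0 | 1
0 | 1 | 1 | 0
1 | 0 | 0 | 1
1 | 0 | 1 | 0
1 | 1 | 0 | 0
1 | 1 | 1 | 1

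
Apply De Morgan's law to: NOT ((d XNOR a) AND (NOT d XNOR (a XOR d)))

NOT (d XNOR a) OR NOT (NOT d XNOR (a XOR d))
De Morgan's: NOT(AND of terms) = OR of negations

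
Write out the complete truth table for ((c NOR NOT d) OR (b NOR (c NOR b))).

c | b | d | Output
------------------
0 | 0 | 0 | 0
0 | 0 | 1 | 1
0 | 1 | 0 | 0
0 | 1 | 1 | 1
1 | 0 | 0 | 1
1 | 0 | 1 | 1
1 | 1 | 0 | 0
1 | 1 | 1 | 0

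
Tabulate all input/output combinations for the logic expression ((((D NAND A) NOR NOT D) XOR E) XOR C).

E | A | C | D | Output
----------------------
0 | 0 | 0 | 0 | 0
0 | 0 | 0 | 1 | 0
0 | 0 | 1 | 0 | 1
0 | 0 | 1 | 1 | 1
0 | 1 | 0 | 0 | 0
0 | 1 | 0 | 1 | 1
0 | 1 | 1 | 0 | 1
0 | 1 | 1 | 1 | 0
1 | 0 | 0 | 0 | 1
1 | 0 | 0 | 1 | 1
1 | 0 | 1 | 0 | 0
1 | 0 | 1 | 1 | 0
1 | 1 | 0 | 0 | 1
1 | 1 | 0 | 1 | 0
1 | 1 | 1 | 0 | 0
1 | 1 | 1 | 1 | 1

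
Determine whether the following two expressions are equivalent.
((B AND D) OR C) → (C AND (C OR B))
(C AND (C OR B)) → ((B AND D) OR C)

No, Converse is not equivalent to original (counterexample: D=1, B=1, C=0)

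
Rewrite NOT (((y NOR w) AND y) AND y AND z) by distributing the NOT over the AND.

NOT ((y NOR w) AND y) OR NOT y OR NOT z
De Morgan's: NOT(AND of terms) = OR of negations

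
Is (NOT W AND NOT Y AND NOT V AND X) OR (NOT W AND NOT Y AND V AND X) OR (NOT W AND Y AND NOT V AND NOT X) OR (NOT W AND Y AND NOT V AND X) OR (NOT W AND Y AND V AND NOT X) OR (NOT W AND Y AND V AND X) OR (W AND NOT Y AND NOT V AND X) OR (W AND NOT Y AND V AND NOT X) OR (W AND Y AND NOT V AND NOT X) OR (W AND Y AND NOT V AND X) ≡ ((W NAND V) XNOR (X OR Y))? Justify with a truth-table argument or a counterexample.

Yes, they are equivalent — the two output columns agree on all 16 assignments:
W | Y | V | X | Expression 1 | Expression 2
-------------------------------------------
0 | 0 | 0 | 0 | 0 | 0
0 | 0 | 0 | 1 | 1 | 1
0 | 0 | 1 | 0 | 0 | 0
0 | 0 | 1 | 1 | 1 | 1
0 | 1 | 0 | 0 | 1 | 1
0 | 1 | 0 | 1 | 1 | 1
0 | 1 | 1 | 0 | 1 | 1
0 | 1 | 1 | 1 | 1 | 1
1 | 0 | 0 | 0 | 0 | 0
1 | 0 | 0 | 1 | 1 | 1
1 | 0 | 1 | 0 | 1 | 1
1 | 0 | 1 | 1 | 0 | 0
1 | 1 | 0 | 0 | 1 | 1
1 | 1 | 0 | 1 | 1 | 1
1 | 1 | 1 | 0 | 0 | 0
1 | 1 | 1 | 1 | 0 | 0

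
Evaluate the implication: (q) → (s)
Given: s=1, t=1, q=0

Antecedent (q) = 0; consequent (s) = 1.
0 → 1 = 1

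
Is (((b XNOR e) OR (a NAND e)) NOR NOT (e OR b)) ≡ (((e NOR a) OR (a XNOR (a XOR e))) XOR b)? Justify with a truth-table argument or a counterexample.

No. Counterexample: with e=0, a=0, b=0, Expression 1 = 0 but Expression 2 = 1.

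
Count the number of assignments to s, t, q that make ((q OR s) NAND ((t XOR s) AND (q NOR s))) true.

Satisfying assignments: (0,0,0), (0,0,1), (0,1,0), (0,1,1), (1,0,0), (1,0,1), (1,1,0), (1,1,1)
Count: 8 out of 8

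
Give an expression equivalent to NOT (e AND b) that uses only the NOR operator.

(((e NOR e) NOR (b NOR b)) NOR ((e NOR e) NOR (b NOR b)))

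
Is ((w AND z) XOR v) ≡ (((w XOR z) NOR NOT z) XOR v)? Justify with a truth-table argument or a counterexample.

Yes, they are equivalent — the two output columns agree on all 8 assignments:
v | w | z | Expression 1 | Expression 2
---------------------------------------
0 | 0 | 0 | 0 | 0
0 | 0 | 1 | 0 | 0
0 | 1 | 0 | 0 | 0
0 | 1 | 1 | 1 | 1
1 | 0 | 0 | 1 | 1
1 | 0 | 1 | 1 | 1
1 | 1 | 0 | 1 | 1
1 | 1 | 1 | 0 | 0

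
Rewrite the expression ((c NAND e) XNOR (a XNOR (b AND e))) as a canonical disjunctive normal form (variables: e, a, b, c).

(NOT e AND NOT a AND NOT b AND NOT c) OR (NOT e AND NOT a AND NOT b AND c) OR (NOT e AND NOT a AND b AND NOT c) OR (NOT e AND NOT a AND b AND c) OR (e AND NOT a AND NOT b AND NOT c) OR (e AND NOT a AND b AND c) OR (e AND a AND NOT b AND c) OR (e AND a AND b AND NOT c)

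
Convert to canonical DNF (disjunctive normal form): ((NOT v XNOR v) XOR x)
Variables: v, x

(NOT v AND x) OR (v AND x)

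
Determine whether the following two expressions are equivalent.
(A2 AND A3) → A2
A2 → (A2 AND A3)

No, Converse is not equivalent to original (counterexample: A3=0, A2=1)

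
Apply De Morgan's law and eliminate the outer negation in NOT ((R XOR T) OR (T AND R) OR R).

NOT (R XOR T) AND NOT (T AND R) AND NOT R
De Morgan's: NOT(OR of terms) = AND of negations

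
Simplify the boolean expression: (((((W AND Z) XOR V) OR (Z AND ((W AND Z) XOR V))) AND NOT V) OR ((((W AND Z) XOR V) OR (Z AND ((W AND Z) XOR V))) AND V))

By distribution ((E AND v) OR (E AND NOT v) = E) then absorption (E OR (E AND v) = E):
= ((W AND Z) XOR V)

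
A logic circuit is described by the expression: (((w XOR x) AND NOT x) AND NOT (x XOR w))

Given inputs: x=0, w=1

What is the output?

Substituting: (((1 XOR 0) AND NOT 0) AND NOT (0 XOR 1))
= 0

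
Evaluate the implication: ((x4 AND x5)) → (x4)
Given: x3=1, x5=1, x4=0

Antecedent ((x4 AND x5)) = 0; consequent (x4) = 0.
0 → 0 = 1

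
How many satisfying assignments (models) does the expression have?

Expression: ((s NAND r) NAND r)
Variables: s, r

Satisfying assignments: (0,0), (1,0), (1,1)
Count: 3 out of 4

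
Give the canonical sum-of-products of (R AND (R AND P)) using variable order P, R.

Σm(3) = (P AND R)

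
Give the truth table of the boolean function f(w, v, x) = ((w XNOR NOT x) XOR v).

w | v | x | Output
------------------
0 | 0 | 0 | 0
0 | 0 | 1 | 1
0 | 1 | 0 | 1
0 | 1 | 1 | 0
1 | 0 | 0 | 1
1 | 0 | 1 | 0
1 | 1 | 0 | 0
1 | 1 | 1 | 1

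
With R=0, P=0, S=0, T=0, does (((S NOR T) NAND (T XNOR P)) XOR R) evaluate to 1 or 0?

Substituting: (((0 NOR 0) NAND (0 XNOR 0)) XOR 0)
= 0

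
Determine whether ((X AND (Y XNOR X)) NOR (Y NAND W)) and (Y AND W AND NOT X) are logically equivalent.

Yes, they are equivalent — the two output columns agree on all 8 assignments:
Y | W | X | Expression 1 | Expression 2
---------------------------------------
0 | 0 | 0 | 0 | 0
0 | 0 | 1 | 0 | 0
0 | 1 | 0 | 0 | 0
0 | 1 | 1 | 0 | 0
1 | 0 | 0 | 0 | 0
1 | 0 | 1 | 0 | 0
1 | 1 | 0 | 1 | 1
1 | 1 | 1 | 0 | 0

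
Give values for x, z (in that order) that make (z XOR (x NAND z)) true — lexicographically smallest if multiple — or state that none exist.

x=0, z=0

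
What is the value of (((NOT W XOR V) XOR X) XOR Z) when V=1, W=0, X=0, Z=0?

Substituting: (((NOT 0 XOR 1) XOR 0) XOR 0)
= 0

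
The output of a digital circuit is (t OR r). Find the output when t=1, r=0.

Substituting: (1 OR 0)
= 1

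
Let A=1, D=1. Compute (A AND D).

Substituting: (1 AND 1)
= 1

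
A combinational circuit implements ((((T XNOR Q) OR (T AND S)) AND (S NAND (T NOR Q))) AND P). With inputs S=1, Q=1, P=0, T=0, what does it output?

Substituting: ((((0 XNOR 1) OR (0 AND 1)) AND (1 NAND (0 NOR 1))) AND 0)
= 0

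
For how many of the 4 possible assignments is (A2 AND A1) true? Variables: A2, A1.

Satisfying assignments: (1,1)
Count: 1 out of 4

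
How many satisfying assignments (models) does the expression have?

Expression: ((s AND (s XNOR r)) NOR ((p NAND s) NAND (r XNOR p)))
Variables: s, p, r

Satisfying assignments: (0,0,0), (0,1,1), (1,0,0)
Count: 3 out of 8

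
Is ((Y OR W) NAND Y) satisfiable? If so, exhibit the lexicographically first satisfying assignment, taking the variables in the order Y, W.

Y=0, W=0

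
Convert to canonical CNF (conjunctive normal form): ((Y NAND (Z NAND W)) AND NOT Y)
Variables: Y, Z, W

(NOT Y OR Z OR W) AND (NOT Y OR Z OR NOT W) AND (NOT Y OR NOT Z OR W) AND (NOT Y OR NOT Z OR NOT W)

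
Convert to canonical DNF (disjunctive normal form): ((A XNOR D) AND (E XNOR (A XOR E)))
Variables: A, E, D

(NOT A AND NOT E AND NOT D) OR (NOT A AND E AND NOT D)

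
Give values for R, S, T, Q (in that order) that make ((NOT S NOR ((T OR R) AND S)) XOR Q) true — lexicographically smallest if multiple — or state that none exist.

R=0, S=0, T=0, Q=1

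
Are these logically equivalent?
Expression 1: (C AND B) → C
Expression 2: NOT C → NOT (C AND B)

Yes, Contrapositive is always equivalent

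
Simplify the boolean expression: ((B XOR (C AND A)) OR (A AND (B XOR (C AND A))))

By absorption (E OR (E AND v) = E):
= (B XOR (C AND A))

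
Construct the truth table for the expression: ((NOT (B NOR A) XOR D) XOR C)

A | B | D | C | Output
----------------------
0 | 0 | 0 | 0 | 0
0 | 0 | 0 | 1 | 1
0 | 0 | 1 | 0 | 1
0 | 0 | 1 | 1 | 0
0 | 1 | 0 | 0 | 1
0 | 1 | 0 | 1 | 0
0 | 1 | 1 | 0 | 0
0 | 1 | 1 | 1 | 1
1 | 0 | 0 | 0 | 1
1 | 0 | 0 | 1 | 0
1 | 0 | 1 | 0 | 0
1 | 0 | 1 | 1 | 1
1 | 1 | 0 | 0 | 1
1 | 1 | 0 | 1 | 0
1 | 1 | 1 | 0 | 0
1 | 1 | 1 | 1 | 1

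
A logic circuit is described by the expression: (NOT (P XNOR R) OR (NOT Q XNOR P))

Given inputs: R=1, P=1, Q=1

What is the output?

Substituting: (NOT (1 XNOR 1) OR (NOT 1 XNOR 1))
= 0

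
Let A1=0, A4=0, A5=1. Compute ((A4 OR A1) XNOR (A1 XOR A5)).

Substituting: ((0 OR 0) XNOR (0 XOR 1))
= 0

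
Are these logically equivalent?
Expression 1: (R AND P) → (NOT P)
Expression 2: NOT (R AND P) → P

No, Inverse is not equivalent to original (counterexample: P=0, R=0)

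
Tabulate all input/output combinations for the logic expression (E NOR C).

C | E | Output
--------------
0 | 0 | 1
0 | 1 | 0
1 | 0 | 0
1 | 1 | 0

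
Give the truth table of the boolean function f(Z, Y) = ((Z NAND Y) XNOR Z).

Z | Y | Output
--------------
0 | 0 | 0
0 | 1 | 0
1 | 0 | 1
1 | 1 | 0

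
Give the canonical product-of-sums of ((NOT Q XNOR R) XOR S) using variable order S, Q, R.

ΠM(0, 3, 5, 6) = (S OR Q OR R) AND (S OR NOT Q OR NOT R) AND (NOT S OR Q OR NOT R) AND (NOT S OR NOT Q OR R)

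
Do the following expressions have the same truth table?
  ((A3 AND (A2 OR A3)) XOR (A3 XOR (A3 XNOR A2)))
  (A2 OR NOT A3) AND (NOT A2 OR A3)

Yes, they are equivalent — the two output columns agree on all 4 assignments:
A2 | A3 | Expression 1 | Expression 2
-------------------------------------
0 | 0 | 1 | 1
0 | 1 | 0 | 0
1 | 0 | 0 | 0
1 | 1 | 1 | 1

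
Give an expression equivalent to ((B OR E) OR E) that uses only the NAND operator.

((((B NAND B) NAND (E NAND E)) NAND ((B NAND B) NAND (E NAND E))) NAND (E NAND E))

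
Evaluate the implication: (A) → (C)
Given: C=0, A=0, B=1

Antecedent (A) = 0; consequent (C) = 0.
0 → 0 = 1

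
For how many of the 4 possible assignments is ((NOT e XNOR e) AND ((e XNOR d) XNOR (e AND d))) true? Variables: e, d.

No assignment satisfies the expression.
Count: 0 out of 4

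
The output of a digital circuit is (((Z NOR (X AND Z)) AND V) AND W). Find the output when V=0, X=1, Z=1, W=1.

Substituting: (((1 NOR (1 AND 1)) AND 0) AND 1)
= 0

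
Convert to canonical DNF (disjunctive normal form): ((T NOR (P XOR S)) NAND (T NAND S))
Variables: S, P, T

(NOT S AND NOT P AND T) OR (NOT S AND P AND NOT T) OR (NOT S AND P AND T) OR (S AND NOT P AND NOT T) OR (S AND NOT P AND T) OR (S AND P AND T)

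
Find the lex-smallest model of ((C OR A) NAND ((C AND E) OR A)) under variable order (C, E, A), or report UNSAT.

C=0, E=0, A=0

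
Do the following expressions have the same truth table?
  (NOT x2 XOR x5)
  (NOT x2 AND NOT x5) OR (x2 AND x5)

Yes, they are equivalent — the two output columns agree on all 4 assignments:
x2 | x5 | Expression 1 | Expression 2
-------------------------------------
0 | 0 | 1 | 1
0 | 1 | 0 | 0
1 | 0 | 0 | 0
1 | 1 | 1 | 1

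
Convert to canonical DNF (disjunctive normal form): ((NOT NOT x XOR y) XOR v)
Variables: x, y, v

(NOT x AND NOT y AND v) OR (NOT x AND y AND NOT v) OR (x AND NOT y AND NOT v) OR (x AND y AND v)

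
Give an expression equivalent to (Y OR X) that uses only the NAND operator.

((Y NAND Y) NAND (X NAND X))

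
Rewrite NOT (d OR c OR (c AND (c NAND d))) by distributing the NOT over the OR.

NOT d AND NOT c AND NOT (c AND (c NAND d))
De Morgan's: NOT(OR of terms) = AND of negations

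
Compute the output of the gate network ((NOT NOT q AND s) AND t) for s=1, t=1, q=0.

Substituting: ((NOT NOT 0 AND 1) AND 1)
= 0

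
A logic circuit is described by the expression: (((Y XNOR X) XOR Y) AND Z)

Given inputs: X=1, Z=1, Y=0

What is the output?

Substituting: (((0 XNOR 1) XOR 0) AND 1)
= 0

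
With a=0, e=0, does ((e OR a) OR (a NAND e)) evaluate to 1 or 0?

Substituting: ((0 OR 0) OR (0 NAND 0))
= 1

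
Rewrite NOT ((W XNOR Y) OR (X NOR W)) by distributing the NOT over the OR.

NOT (W XNOR Y) AND NOT (X NOR W)
De Morgan's: NOT(OR of terms) = AND of negations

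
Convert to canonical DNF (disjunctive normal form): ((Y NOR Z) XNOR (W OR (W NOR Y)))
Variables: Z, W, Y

(NOT Z AND NOT W AND NOT Y) OR (NOT Z AND NOT W AND Y) OR (NOT Z AND W AND NOT Y) OR (Z AND NOT W AND Y)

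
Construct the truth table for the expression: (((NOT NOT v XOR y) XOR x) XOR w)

y | x | w | v | Output
----------------------
0 | 0 | 0 | 0 | 0
0 | 0 | 0 | 1 | 1
0 | 0 | 1 | 0 | 1
0 | 0 | 1 | 1 | 0
0 | 1 | 0 | 0 | 1
0 | 1 | 0 | 1 | 0
0 | 1 | 1 | 0 | 0
0 | 1 | 1 | 1 | 1
1 | 0 | 0 | 0 | 1
1 | 0 | 0 | 1 | 0
1 | 0 | 1 | 0 | 0
1 | 0 | 1 | 1 | 1
1 | 1 | 0 | 0 | 0
1 | 1 | 0 | 1 | 1
1 | 1 | 1 | 0 | 1
1 | 1 | 1 | 1 | 0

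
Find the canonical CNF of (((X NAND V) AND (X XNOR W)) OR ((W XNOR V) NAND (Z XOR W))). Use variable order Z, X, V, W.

(Z OR X OR NOT V OR NOT W) AND (Z OR NOT X OR NOT V OR NOT W) AND (NOT Z OR NOT X OR V OR W)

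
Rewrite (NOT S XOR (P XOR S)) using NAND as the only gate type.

(((S NAND S) NAND ((S NAND S) NAND ((P NAND (P NAND S)) NAND (S NAND (P NAND S))))) NAND (((P NAND (P NAND S)) NAND (S NAND (P NAND S))) NAND ((S NAND S) NAND ((P NAND (P NAND S)) NAND (S NAND (P NAND S))))))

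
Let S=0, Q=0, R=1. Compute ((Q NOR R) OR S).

Substituting: ((0 NOR 1) OR 0)
= 0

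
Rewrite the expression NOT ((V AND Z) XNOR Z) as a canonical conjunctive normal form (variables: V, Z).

(V OR Z) AND (NOT V OR Z) AND (NOT V OR NOT Z)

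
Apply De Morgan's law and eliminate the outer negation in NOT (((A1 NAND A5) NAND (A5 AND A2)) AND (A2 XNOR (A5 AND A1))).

NOT ((A1 NAND A5) NAND (A5 AND A2)) OR NOT (A2 XNOR (A5 AND A1))
De Morgan's: NOT(AND of terms) = OR of negations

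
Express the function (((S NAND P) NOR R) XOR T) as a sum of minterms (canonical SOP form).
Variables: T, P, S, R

Σm(6, 8, 9, 10, 11, 12, 13, 15) = (NOT T AND P AND S AND NOT R) OR (T AND NOT P AND NOT S AND NOT R) OR (T AND NOT P AND NOT S AND R) OR (T AND NOT P AND S AND NOT R) OR (T AND NOT P AND S AND R) OR (T AND P AND NOT S AND NOT R) OR (T AND P AND NOT S AND R) OR (T AND P AND S AND R)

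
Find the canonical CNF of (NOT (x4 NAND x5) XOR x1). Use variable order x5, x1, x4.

(x5 OR x1 OR x4) AND (x5 OR x1 OR NOT x4) AND (NOT x5 OR x1 OR x4) AND (NOT x5 OR NOT x1 OR NOT x4)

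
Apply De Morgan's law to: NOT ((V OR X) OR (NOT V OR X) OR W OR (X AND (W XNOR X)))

NOT (V OR X) AND NOT (NOT V OR X) AND NOT W AND NOT (X AND (W XNOR X))
De Morgan's: NOT(OR of terms) = AND of negations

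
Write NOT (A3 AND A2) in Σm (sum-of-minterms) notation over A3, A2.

Σm(0, 1, 2) = (NOT A3 AND NOT A2) OR (NOT A3 AND A2) OR (A3 AND NOT A2)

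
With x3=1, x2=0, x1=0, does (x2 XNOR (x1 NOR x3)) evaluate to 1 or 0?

Substituting: (0 XNOR (0 NOR 1))
= 1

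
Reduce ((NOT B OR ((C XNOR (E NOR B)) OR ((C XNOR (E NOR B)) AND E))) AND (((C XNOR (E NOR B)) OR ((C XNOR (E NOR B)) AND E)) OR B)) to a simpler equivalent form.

By distribution ((E OR v) AND (E OR NOT v) = E) then absorption (E OR (E AND v) = E):
= (C XNOR (E NOR B))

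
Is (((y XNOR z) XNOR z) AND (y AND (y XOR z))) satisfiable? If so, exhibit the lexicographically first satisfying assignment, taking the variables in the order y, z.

y=1, z=0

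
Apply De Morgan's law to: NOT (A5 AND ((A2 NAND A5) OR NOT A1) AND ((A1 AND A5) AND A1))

NOT A5 OR NOT ((A2 NAND A5) OR NOT A1) OR NOT ((A1 AND A5) AND A1)
De Morgan's: NOT(AND of terms) = OR of negations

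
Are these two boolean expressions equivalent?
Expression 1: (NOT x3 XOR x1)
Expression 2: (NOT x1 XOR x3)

Yes, they are equivalent — the two output columns agree on all 4 assignments:
x3 | x1 | Expression 1 | Expression 2
-------------------------------------
0 | 0 | 1 | 1
0 | 1 | 0 | 0
1 | 0 | 0 | 0
1 | 1 | 1 | 1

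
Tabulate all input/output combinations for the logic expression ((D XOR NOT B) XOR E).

D | E | B | Output
------------------
0 | 0 | 0 | 1
0 | 0 | 1 | 0
0 | 1 | 0 | 0
0 | 1 | 1 | 1
1 | 0 | 0 | 0
1 | 0 | 1 | 1
1 | 1 | 0 | 1
1 | 1 | 1 | 0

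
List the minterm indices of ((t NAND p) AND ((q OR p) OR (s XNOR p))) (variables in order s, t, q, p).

Σm(0, 1, 2, 3, 4, 6, 9, 10, 11, 14) = (NOT s AND NOT t AND NOT q AND NOT p) OR (NOT s AND NOT t AND NOT q AND p) OR (NOT s AND NOT t AND q AND NOT p) OR (NOT s AND NOT t AND q AND p) OR (NOT s AND t AND NOT q AND NOT p) OR (NOT s AND t AND q AND NOT p) OR (s AND NOT t AND NOT q AND p) OR (s AND NOT t AND q AND NOT p) OR (s AND NOT t AND q AND p) OR (s AND t AND q AND NOT p)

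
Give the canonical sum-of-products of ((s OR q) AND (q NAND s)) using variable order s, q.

Σm(1, 2) = (NOT s AND q) OR (s AND NOT q)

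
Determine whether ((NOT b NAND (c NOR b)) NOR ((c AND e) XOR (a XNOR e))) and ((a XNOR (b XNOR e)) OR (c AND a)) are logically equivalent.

No. Counterexample: with e=0, c=0, a=0, b=1, Expression 1 = 0 but Expression 2 = 1.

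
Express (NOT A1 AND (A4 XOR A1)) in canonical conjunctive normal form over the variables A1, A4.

(A1 OR A4) AND (NOT A1 OR A4) AND (NOT A1 OR NOT A4)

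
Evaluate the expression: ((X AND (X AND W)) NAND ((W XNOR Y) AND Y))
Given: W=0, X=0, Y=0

Substituting: ((0 AND (0 AND 0)) NAND ((0 XNOR 0) AND 0))
= 1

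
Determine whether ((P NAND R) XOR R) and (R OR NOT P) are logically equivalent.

No. Counterexample: with R=0, P=1, Expression 1 = 1 but Expression 2 = 0.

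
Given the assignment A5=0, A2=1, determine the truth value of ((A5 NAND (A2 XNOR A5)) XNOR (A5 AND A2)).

Substituting: ((0 NAND (1 XNOR 0)) XNOR (0 AND 1))
= 0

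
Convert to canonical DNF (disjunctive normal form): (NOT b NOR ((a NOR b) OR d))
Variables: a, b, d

(NOT a AND b AND NOT d) OR (a AND b AND NOT d)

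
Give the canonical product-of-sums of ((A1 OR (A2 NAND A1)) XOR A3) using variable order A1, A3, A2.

ΠM(2, 3, 6, 7) = (A1 OR NOT A3 OR A2) AND (A1 OR NOT A3 OR NOT A2) AND (NOT A1 OR NOT A3 OR A2) AND (NOT A1 OR NOT A3 OR NOT A2)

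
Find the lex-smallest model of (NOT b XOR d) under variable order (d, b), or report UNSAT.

d=0, b=0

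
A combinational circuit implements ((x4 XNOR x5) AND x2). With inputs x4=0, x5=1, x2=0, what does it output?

Substituting: ((0 XNOR 1) AND 0)
= 0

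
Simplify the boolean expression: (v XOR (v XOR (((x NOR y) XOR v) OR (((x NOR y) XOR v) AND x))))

By XOR self-cancellation ((E XOR v) XOR v = E) then absorption (E OR (E AND v) = E):
= ((x NOR y) XOR v)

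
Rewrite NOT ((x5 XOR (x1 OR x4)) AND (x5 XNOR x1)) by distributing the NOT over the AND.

NOT (x5 XOR (x1 OR x4)) OR NOT (x5 XNOR x1)
De Morgan's: NOT(AND of terms) = OR of negations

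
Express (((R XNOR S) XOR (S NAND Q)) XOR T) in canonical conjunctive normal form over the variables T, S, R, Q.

(T OR S OR R OR Q) AND (T OR S OR R OR NOT Q) AND (T OR NOT S OR R OR NOT Q) AND (T OR NOT S OR NOT R OR Q) AND (NOT T OR S OR NOT R OR Q) AND (NOT T OR S OR NOT R OR NOT Q) AND (NOT T OR NOT S OR R OR Q) AND (NOT T OR NOT S OR NOT R OR NOT Q)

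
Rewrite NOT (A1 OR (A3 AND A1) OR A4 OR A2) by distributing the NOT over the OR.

NOT A1 AND NOT (A3 AND A1) AND NOT A4 AND NOT A2
De Morgan's: NOT(OR of terms) = AND of negations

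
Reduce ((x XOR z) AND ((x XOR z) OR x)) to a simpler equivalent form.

By absorption (E AND (E OR v) = E):
= (x XOR z)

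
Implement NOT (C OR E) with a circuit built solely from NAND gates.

(((C NAND C) NAND (E NAND E)) NAND ((C NAND C) NAND (E NAND E)))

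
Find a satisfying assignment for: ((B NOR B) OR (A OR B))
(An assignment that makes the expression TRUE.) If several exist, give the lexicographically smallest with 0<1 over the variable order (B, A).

B=0, A=0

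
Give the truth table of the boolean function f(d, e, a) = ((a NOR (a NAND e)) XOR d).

d | e | a | Output
------------------
0 | 0 | 0 | 0
0 | 0 | 1 | 0
0 | 1 | 0 | 0
0 | 1 | 1 | 0
1 | 0 | 0 | 1
1 | 0 | 1 | 1
1 | 1 | 0 | 1
1 | 1 | 1 | 1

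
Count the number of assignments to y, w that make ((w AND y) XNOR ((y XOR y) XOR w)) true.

Satisfying assignments: (0,0), (1,0), (1,1)
Count: 3 out of 4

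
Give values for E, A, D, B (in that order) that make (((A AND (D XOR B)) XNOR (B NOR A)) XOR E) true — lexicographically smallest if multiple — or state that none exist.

E=0, A=0, D=0, B=1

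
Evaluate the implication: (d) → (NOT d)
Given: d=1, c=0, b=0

Antecedent (d) = 1; consequent (NOT d) = 0.
1 → 0 = 0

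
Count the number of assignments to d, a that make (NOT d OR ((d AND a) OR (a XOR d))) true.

Satisfying assignments: (0,0), (0,1), (1,0), (1,1)
Count: 4 out of 4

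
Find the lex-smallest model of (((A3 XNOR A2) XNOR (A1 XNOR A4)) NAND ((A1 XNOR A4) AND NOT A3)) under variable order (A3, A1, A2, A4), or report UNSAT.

A3=0, A1=0, A2=0, A4=1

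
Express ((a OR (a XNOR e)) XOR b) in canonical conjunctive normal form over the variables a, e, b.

(a OR e OR NOT b) AND (a OR NOT e OR b) AND (NOT a OR e OR NOT b) AND (NOT a OR NOT e OR NOT b)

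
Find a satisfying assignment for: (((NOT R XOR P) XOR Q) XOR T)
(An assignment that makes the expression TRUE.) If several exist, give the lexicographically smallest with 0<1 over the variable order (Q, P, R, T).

Q=0, P=0, R=0, T=0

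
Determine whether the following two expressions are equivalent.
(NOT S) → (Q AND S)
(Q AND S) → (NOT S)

No, Converse is not equivalent to original (counterexample: S=0, T=0, Q=0)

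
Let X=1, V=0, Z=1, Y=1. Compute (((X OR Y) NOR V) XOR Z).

Substituting: (((1 OR 1) NOR 0) XOR 1)
= 1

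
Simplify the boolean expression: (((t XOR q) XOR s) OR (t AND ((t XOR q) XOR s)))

By absorption (E OR (E AND v) = E):
= ((t XOR q) XOR s)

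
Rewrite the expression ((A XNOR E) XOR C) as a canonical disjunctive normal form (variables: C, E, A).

(NOT C AND NOT E AND NOT A) OR (NOT C AND E AND A) OR (C AND NOT E AND A) OR (C AND E AND NOT A)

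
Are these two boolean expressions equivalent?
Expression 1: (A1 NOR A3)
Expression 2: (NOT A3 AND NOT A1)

Yes, they are equivalent — the two output columns agree on all 4 assignments:
A3 | A1 | Expression 1 | Expression 2
-------------------------------------
0 | 0 | 1 | 1
0 | 1 | 0 | 0
1 | 0 | 0 | 0
1 | 1 | 0 | 0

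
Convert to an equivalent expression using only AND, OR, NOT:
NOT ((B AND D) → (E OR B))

(B AND D) AND NOT (E OR B)
(Negated implication: NOT(A → B) = A AND NOT B)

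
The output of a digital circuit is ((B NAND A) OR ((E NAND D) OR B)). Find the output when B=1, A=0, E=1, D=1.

Substituting: ((1 NAND 0) OR ((1 NAND 1) OR 1))
= 1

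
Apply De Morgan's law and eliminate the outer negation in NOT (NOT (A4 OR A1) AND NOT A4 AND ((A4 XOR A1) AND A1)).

(A4 OR A1) OR A4 OR NOT ((A4 XOR A1) AND A1)
De Morgan's: NOT(AND of terms) = OR of negations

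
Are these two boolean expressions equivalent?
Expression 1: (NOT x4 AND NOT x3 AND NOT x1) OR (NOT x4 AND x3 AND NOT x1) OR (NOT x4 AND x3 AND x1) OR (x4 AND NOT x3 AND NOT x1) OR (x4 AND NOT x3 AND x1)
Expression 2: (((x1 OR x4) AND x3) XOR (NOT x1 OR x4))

Yes, they are equivalent — the two output columns agree on all 8 assignments:
x4 | x3 | x1 | Expression 1 | Expression 2
------------------------------------------
0 | 0 | 0 | 1 | 1
0 | 0 | 1 | 0 | 0
0 | 1 | 0 | 1 | 1
0 | 1 | 1 | 1 | 1
1 | 0 | 0 | 1 | 1
1 | 0 | 1 | 1 | 1
1 | 1 | 0 | 0 | 0
1 | 1 | 1 | 0 | 0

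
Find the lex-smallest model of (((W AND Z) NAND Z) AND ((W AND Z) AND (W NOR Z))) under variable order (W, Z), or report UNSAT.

UNSATISFIABLE - no assignment makes this expression true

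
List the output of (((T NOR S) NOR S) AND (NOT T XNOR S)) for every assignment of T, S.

T | S | Output
--------------
0 | 0 | 0
0 | 1 | 0
1 | 0 | 1
1 | 1 | 0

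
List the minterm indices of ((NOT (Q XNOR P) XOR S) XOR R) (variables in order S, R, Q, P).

Σm(1, 2, 4, 7, 8, 11, 13, 14) = (NOT S AND NOT R AND NOT Q AND P) OR (NOT S AND NOT R AND Q AND NOT P) OR (NOT S AND R AND NOT Q AND NOT P) OR (NOT S AND R AND Q AND P) OR (S AND NOT R AND NOT Q AND NOT P) OR (S AND NOT R AND Q AND P) OR (S AND R AND NOT Q AND P) OR (S AND R AND Q AND NOT P)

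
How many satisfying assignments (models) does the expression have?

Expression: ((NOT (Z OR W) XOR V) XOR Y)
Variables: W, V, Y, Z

Satisfying assignments: (0,0,0,0), (0,0,1,1), (0,1,0,1), (0,1,1,0), (1,0,1,0), (1,0,1,1), (1,1,0,0), (1,1,0,1)
Count: 8 out of 16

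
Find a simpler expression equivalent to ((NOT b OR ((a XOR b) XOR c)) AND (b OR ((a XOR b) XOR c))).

By distribution ((E OR v) AND (E OR NOT v) = E):
= ((a XOR b) XOR c)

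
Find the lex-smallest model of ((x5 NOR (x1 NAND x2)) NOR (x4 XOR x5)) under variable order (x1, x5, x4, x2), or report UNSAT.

x1=0, x5=0, x4=0, x2=0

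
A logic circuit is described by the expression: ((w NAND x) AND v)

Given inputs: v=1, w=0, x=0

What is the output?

Substituting: ((0 NAND 0) AND 1)
= 1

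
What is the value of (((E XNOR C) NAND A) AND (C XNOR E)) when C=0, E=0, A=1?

Substituting: (((0 XNOR 0) NAND 1) AND (0 XNOR 0))
= 0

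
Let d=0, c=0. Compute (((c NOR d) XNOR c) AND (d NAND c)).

Substituting: (((0 NOR 0) XNOR 0) AND (0 NAND 0))
= 0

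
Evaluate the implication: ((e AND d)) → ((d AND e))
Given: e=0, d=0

Antecedent ((e AND d)) = 0; consequent ((d AND e)) = 0.
0 → 0 = 1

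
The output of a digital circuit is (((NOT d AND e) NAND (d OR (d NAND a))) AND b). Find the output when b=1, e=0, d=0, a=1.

Substituting: (((NOT 0 AND 0) NAND (0 OR (0 NAND 1))) AND 1)
= 1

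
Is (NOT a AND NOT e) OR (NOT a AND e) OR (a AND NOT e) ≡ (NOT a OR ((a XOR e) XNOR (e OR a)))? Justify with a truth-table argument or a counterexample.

Yes, they are equivalent — the two output columns agree on all 4 assignments:
a | e | Expression 1 | Expression 2
-----------------------------------
0 | 0 | 1 | 1
0 | 1 | 1 | 1
1 | 0 | 1 | 1
1 | 1 | 0 | 0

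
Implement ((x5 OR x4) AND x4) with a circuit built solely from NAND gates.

((((x5 NAND x5) NAND (x4 NAND x4)) NAND x4) NAND (((x5 NAND x5) NAND (x4 NAND x4)) NAND x4))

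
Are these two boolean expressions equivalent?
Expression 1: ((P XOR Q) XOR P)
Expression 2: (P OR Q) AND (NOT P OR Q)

Yes, they are equivalent — the two output columns agree on all 4 assignments:
P | Q | Expression 1 | Expression 2
-----------------------------------
0 | 0 | 0 | 0
0 | 1 | 1 | 1
1 | 0 | 0 | 0
1 | 1 | 1 | 1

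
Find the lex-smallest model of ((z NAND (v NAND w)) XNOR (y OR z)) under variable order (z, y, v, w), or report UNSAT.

z=0, y=1, v=0, w=0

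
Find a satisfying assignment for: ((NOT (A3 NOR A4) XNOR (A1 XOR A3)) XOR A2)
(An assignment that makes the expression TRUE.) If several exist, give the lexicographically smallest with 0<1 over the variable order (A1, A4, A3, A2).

A1=0, A4=0, A3=0, A2=0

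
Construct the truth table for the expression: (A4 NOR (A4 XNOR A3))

A4 | A3 | Output
----------------
0 | 0 | 0
0 | 1 | 1
1 | 0 | 0
1 | 1 | 0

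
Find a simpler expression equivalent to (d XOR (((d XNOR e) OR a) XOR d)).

By XOR self-cancellation ((E XOR v) XOR v = E):
= ((d XNOR e) OR a)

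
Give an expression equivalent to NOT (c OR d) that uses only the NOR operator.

(((c NOR d) NOR (c NOR d)) NOR ((c NOR d) NOR (c NOR d)))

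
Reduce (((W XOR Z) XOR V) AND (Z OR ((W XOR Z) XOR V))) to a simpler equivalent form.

By absorption (E AND (E OR v) = E):
= ((W XOR Z) XOR V)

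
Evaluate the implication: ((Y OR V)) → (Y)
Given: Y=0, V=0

Antecedent ((Y OR V)) = 0; consequent (Y) = 0.
0 → 0 = 1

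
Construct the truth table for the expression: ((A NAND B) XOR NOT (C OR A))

C | A | B | Output
------------------
0 | 0 | 0 | 0
0 | 0 | 1 | 0
0 | 1 | 0 | 1
0 | 1 | 1 | 0
1 | 0 | 0 | 1
1 | 0 | 1 | 1
1 | 1 | 0 | 1
1 | 1 | 1 | 0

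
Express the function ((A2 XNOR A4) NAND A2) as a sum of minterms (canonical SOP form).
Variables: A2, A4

Σm(0, 1, 2) = (NOT A2 AND NOT A4) OR (NOT A2 AND A4) OR (A2 AND NOT A4)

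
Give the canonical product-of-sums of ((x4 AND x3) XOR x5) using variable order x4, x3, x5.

ΠM(0, 2, 4, 7) = (x4 OR x3 OR x5) AND (x4 OR NOT x3 OR x5) AND (NOT x4 OR x3 OR x5) AND (NOT x4 OR NOT x3 OR NOT x5)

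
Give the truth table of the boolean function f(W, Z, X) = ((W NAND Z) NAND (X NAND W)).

W | Z | X | Output
------------------
0 | 0 | 0 | 0
0 | 0 | 1 | 0
0 | 1 | 0 | 0
0 | 1 | 1 | 0
1 | 0 | 0 | 0
1 | 0 | 1 | 1
1 | 1 | 0 | 1
1 | 1 | 1 | 1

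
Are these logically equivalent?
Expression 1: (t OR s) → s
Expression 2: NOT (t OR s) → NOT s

No, Inverse is not equivalent to original (counterexample: s=0, p=0, t=1)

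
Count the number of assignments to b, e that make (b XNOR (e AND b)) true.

Satisfying assignments: (0,0), (0,1), (1,1)
Count: 3 out of 4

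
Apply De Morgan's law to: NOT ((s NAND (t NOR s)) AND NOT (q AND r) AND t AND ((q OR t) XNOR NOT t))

NOT (s NAND (t NOR s)) OR (q AND r) OR NOT t OR NOT ((q OR t) XNOR NOT t)
De Morgan's: NOT(AND of terms) = OR of negations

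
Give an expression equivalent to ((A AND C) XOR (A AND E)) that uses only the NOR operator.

((((((A NOR A) NOR (C NOR C)) NOR ((A NOR A) NOR (E NOR E))) NOR (((A NOR A) NOR (C NOR C)) NOR ((A NOR A) NOR (E NOR E)))) NOR ((((A NOR A) NOR (C NOR C)) NOR ((A NOR A) NOR (E NOR E))) NOR (((A NOR A) NOR (C NOR C)) NOR ((A NOR A) NOR (E NOR E))))) NOR ((((((A NOR A) NOR (C NOR C)) NOR ((A NOR A) NOR (C NOR C))) NOR (((A NOR A) NOR (E NOR E)) NOR ((A NOR A) NOR (E NOR E)))) NOR ((((A NOR A) NOR (C NOR C)) NOR ((A NOR A) NOR (C NOR C))) NOR (((A NOR A) NOR (E NOR E)) NOR ((A NOR A) NOR (E NOR E))))) NOR (((((A NOR A) NOR (C NOR C)) NOR ((A NOR A) NOR (C NOR C))) NOR (((A NOR A) NOR (E NOR E)) NOR ((A NOR A) NOR (E NOR E)))) NOR ((((A NOR A) NOR (C NOR C)) NOR ((A NOR A) NOR (C NOR C))) NOR (((A NOR A) NOR (E NOR E)) NOR ((A NOR A) NOR (E NOR E)))))))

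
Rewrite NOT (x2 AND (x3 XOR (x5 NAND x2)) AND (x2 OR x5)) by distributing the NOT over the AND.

NOT x2 OR NOT (x3 XOR (x5 NAND x2)) OR NOT (x2 OR x5)
De Morgan's: NOT(AND of terms) = OR of negations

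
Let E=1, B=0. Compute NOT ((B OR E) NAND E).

Substituting: NOT ((0 OR 1) NAND 1)
= 1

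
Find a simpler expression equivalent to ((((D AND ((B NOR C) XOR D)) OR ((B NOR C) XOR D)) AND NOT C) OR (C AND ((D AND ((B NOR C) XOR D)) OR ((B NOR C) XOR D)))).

By distribution ((E AND v) OR (E AND NOT v) = E) then absorption (E OR (E AND v) = E):
= ((B NOR C) XOR D)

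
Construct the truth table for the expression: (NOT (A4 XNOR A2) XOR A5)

A2 | A4 | A5 | Output
---------------------
0 | 0 | 0 | 0
0 | 0 | 1 | 1
0 | 1 | 0 | 1
0 | 1 | 1 | 0
1 | 0 | 0 | 1
1 | 0 | 1 | 0
1 | 1 | 0 | 0
1 | 1 | 1 | 1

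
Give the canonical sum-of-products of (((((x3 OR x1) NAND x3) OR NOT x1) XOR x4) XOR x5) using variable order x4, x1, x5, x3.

Σm(0, 1, 4, 7, 10, 11, 13, 14) = (NOT x4 AND NOT x1 AND NOT x5 AND NOT x3) OR (NOT x4 AND NOT x1 AND NOT x5 AND x3) OR (NOT x4 AND x1 AND NOT x5 AND NOT x3) OR (NOT x4 AND x1 AND x5 AND x3) OR (x4 AND NOT x1 AND x5 AND NOT x3) OR (x4 AND NOT x1 AND x5 AND x3) OR (x4 AND x1 AND NOT x5 AND x3) OR (x4 AND x1 AND x5 AND NOT x3)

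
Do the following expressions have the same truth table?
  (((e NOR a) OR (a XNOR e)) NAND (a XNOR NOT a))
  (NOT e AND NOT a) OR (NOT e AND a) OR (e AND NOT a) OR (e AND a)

Yes, they are equivalent — the two output columns agree on all 4 assignments:
e | a | Expression 1 | Expression 2
-----------------------------------
0 | 0 | 1 | 1
0 | 1 | 1 | 1
1 | 0 | 1 | 1
1 | 1 | 1 | 1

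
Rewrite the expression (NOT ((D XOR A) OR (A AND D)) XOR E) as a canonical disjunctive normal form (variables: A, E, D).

(NOT A AND NOT E AND NOT D) OR (NOT A AND E AND D) OR (A AND E AND NOT D) OR (A AND E AND D)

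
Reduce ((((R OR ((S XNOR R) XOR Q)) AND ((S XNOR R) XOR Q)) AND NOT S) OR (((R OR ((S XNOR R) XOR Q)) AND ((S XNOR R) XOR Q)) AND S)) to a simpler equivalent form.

By distribution ((E AND v) OR (E AND NOT v) = E) then absorption (E AND (E OR v) = E):
= ((S XNOR R) XOR Q)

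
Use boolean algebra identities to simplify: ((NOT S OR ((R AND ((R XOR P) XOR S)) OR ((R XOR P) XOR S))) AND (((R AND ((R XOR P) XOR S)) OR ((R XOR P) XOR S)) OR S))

By distribution ((E OR v) AND (E OR NOT v) = E) then absorption (E OR (E AND v) = E):
= ((R XOR P) XOR S)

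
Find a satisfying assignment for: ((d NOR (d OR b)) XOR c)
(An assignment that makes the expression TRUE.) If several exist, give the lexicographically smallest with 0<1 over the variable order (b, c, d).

b=0, c=0, d=0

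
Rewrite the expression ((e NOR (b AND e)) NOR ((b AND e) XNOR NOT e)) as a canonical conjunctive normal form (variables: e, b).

(e OR b) AND (e OR NOT b) AND (NOT e OR b)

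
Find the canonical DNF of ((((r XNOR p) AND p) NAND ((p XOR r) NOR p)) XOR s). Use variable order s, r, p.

(NOT s AND NOT r AND NOT p) OR (NOT s AND NOT r AND p) OR (NOT s AND r AND NOT p) OR (NOT s AND r AND p)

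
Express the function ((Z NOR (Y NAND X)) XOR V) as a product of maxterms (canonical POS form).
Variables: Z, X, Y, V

ΠM(0, 2, 4, 7, 8, 10, 12, 14) = (Z OR X OR Y OR V) AND (Z OR X OR NOT Y OR V) AND (Z OR NOT X OR Y OR V) AND (Z OR NOT X OR NOT Y OR NOT V) AND (NOT Z OR X OR Y OR V) AND (NOT Z OR X OR NOT Y OR V) AND (NOT Z OR NOT X OR Y OR V) AND (NOT Z OR NOT X OR NOT Y OR V)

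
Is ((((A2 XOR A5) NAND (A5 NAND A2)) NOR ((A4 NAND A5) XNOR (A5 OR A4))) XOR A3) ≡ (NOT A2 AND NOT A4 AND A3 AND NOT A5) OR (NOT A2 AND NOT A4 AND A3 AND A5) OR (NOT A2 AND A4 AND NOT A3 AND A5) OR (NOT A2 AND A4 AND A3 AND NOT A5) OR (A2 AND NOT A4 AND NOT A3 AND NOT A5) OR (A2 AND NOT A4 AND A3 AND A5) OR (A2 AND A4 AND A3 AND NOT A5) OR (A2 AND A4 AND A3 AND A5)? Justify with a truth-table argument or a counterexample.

Yes, they are equivalent — the two output columns agree on all 16 assignments:
A2 | A4 | A3 | A5 | Expression 1 | Expression 2
-----------------------------------------------
0 | 0 | 0 | 0 | 0 | 0
0 | 0 | 0 | 1 | 0 | 0
0 | 0 | 1 | 0 | 1 | 1
0 | 0 | 1 | 1 | 1 | 1
0 | 1 | 0 | 0 | 0 | 0
0 | 1 | 0 | 1 | 1 | 1
0 | 1 | 1 | 0 | 1 | 1
0 | 1 | 1 | 1 | 0 | 0
1 | 0 | 0 | 0 | 1 | 1
1 | 0 | 0 | 1 | 0 | 0
1 | 0 | 1 | 0 | 0 | 0
1 | 0 | 1 | 1 | 1 | 1
1 | 1 | 0 | 0 | 0 | 0
1 | 1 | 0 | 1 | 0 | 0
1 | 1 | 1 | 0 | 1 | 1
1 | 1 | 1 | 1 | 1 | 1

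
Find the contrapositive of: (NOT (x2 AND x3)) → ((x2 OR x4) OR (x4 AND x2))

Contrapositive: NOT ((x2 OR x4) OR (x4 AND x2)) → (x2 AND x3)
Note: A statement and its contrapositive are logically equivalent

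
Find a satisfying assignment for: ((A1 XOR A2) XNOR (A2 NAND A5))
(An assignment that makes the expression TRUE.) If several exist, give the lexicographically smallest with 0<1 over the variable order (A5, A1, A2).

A5=0, A1=0, A2=1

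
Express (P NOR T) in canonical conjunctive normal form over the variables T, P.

(T OR NOT P) AND (NOT T OR P) AND (NOT T OR NOT P)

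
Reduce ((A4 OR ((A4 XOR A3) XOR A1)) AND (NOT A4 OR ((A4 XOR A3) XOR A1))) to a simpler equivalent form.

By distribution ((E OR v) AND (E OR NOT v) = E):
= ((A4 XOR A3) XOR A1)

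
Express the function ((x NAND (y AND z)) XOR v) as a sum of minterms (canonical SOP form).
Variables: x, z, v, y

Σm(0, 1, 4, 5, 8, 9, 12, 15) = (NOT x AND NOT z AND NOT v AND NOT y) OR (NOT x AND NOT z AND NOT v AND y) OR (NOT x AND z AND NOT v AND NOT y) OR (NOT x AND z AND NOT v AND y) OR (x AND NOT z AND NOT v AND NOT y) OR (x AND NOT z AND NOT v AND y) OR (x AND z AND NOT v AND NOT y) OR (x AND z AND v AND y)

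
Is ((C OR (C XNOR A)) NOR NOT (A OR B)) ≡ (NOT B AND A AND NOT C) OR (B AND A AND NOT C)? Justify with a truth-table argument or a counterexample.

Yes, they are equivalent — the two output columns agree on all 8 assignments:
B | A | C | Expression 1 | Expression 2
---------------------------------------
0 | 0 | 0 | 0 | 0
0 | 0 | 1 | 0 | 0
0 | 1 | 0 | 1 | 1
0 | 1 | 1 | 0 | 0
1 | 0 | 0 | 0 | 0
1 | 0 | 1 | 0 | 0
1 | 1 | 0 | 1 | 1
1 | 1 | 1 | 0 | 0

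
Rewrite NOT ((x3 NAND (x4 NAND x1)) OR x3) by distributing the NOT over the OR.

NOT (x3 NAND (x4 NAND x1)) AND NOT x3
De Morgan's: NOT(OR of terms) = AND of negations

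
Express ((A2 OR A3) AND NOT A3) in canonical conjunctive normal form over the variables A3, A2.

(A3 OR A2) AND (NOT A3 OR A2) AND (NOT A3 OR NOT A2)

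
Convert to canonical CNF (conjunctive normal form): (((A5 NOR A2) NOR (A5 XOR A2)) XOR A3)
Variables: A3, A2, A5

(A3 OR A2 OR A5) AND (A3 OR A2 OR NOT A5) AND (A3 OR NOT A2 OR A5) AND (NOT A3 OR NOT A2 OR NOT A5)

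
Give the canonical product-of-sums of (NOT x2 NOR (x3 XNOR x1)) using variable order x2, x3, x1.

ΠM(0, 1, 2, 3, 4, 7) = (x2 OR x3 OR x1) AND (x2 OR x3 OR NOT x1) AND (x2 OR NOT x3 OR x1) AND (x2 OR NOT x3 OR NOT x1) AND (NOT x2 OR x3 OR x1) AND (NOT x2 OR NOT x3 OR NOT x1)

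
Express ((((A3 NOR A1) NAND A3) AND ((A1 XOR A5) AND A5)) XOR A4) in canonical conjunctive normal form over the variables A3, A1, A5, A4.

(A3 OR A1 OR A5 OR A4) AND (A3 OR A1 OR NOT A5 OR NOT A4) AND (A3 OR NOT A1 OR A5 OR A4) AND (A3 OR NOT A1 OR NOT A5 OR A4) AND (NOT A3 OR A1 OR A5 OR A4) AND (NOT A3 OR A1 OR NOT A5 OR NOT A4) AND (NOT A3 OR NOT A1 OR A5 OR A4) AND (NOT A3 OR NOT A1 OR NOT A5 OR A4)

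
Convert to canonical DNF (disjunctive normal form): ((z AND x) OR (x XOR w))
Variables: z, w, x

(NOT z AND NOT w AND x) OR (NOT z AND w AND NOT x) OR (z AND NOT w AND x) OR (z AND w AND NOT x) OR (z AND w AND x)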